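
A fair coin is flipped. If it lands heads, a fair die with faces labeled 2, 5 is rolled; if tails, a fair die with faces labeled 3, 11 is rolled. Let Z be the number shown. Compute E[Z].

E[Z | heads] = (2+5)/2 = 7/2.
E[Z | tails] = (3+11)/2 = 7.
E[Z] = (1/2)·(7/2) + (1/2)·(7) = 21/4.

21/4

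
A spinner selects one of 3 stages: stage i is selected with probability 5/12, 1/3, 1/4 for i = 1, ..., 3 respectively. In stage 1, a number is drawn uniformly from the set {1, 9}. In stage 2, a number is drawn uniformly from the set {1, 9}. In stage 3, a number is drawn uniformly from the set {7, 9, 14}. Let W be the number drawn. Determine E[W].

25/4

E[W | stage 1] = (1+9)/2 = 5.
E[W | stage 2] = (1+9)/2 = 5.
E[W | stage 3] = (7+9+14)/3 = 10.
E[W] = (5/12)·(5) + (1/3)·(5) + (1/4)·(10) = 25/4.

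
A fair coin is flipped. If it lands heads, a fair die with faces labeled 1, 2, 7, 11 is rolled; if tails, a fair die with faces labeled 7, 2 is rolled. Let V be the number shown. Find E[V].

39/8

E[V | heads] = (1+2+7+11)/4 = 21/4.
E[V | tails] = (7+2)/2 = 9/2.
By the law of total expectation,
E[V] = (1/2)·(21/4) + (1/2)·(9/2) = 39/8.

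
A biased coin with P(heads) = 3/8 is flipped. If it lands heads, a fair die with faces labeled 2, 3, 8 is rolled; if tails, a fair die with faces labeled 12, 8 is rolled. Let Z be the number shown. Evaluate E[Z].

E[Z | heads] = (2+3+8)/3 = 13/3.
E[Z | tails] = (12+8)/2 = 10.
E[Z] = (3/8)·(13/3) + (5/8)·(10) = 63/8.

63/8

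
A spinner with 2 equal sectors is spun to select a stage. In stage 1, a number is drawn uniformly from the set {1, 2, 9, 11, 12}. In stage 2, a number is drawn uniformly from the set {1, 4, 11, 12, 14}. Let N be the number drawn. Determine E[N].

E[N | stage 1] = (1+2+9+11+12)/5 = 7.
E[N | stage 2] = (1+4+11+12+14)/5 = 42/5.
E[N] = (1/2)·(7) + (1/2)·(42/5) = 77/10.

77/10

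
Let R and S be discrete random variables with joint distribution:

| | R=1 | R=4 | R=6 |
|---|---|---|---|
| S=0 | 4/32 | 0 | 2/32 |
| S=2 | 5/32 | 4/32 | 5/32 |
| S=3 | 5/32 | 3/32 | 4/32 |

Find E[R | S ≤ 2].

67/20

P(S ≤ 2) = 5/8.
Summing R·P(R=x,S=y) over the conditioning event gives 67/32.
E[R | S ≤ 2] = (67/32) / (5/8) = 67/20.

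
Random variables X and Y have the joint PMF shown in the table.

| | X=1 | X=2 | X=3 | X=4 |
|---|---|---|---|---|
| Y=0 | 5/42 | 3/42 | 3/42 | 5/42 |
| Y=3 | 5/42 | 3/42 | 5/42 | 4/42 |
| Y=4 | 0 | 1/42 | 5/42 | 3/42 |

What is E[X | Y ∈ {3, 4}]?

P(Y ∈ {3, 4}) = 13/21.
Σ X·P over the event = 1·(5/42) + 2·(3/42) + 2·(1/42) + 3·(5/42) + 3·(5/42) + 4·(4/42) + 4·(3/42) = 71/42.
E[X | Y ∈ {3, 4}] = (71/42) / (13/21) = 71/26.

71/26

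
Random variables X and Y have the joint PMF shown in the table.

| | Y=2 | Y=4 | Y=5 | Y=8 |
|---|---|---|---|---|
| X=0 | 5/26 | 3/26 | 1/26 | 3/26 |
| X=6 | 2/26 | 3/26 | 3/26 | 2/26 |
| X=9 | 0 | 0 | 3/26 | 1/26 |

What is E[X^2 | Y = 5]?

P(Y = 5) = 7/26.
Σ X^2·P over the event = 0·(1/26) + 36·(3/26) + 81·(3/26) = 27/2.
E[X^2 | Y = 5] = (27/2) / (7/26) = 351/7.

351/7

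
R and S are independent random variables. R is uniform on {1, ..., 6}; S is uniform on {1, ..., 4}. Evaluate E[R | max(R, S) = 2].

5/3

Outcomes with max(R, S) = 2: (1,2), (2,1), (2,2), each with probability 1/24.
E[R | max(R, S) = 2] = (1 + 2 + 2) / 3 = 5/3.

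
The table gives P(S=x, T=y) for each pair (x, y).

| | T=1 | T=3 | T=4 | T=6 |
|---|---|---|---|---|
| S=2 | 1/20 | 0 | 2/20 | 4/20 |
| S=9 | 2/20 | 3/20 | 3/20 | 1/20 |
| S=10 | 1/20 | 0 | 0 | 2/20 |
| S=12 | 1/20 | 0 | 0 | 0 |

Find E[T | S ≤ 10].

75/19

P(S ≤ 10) = 19/20.
Summing T·P(S=x,T=y) over the conditioning event gives 15/4.
E[T | S ≤ 10] = (15/4) / (19/20) = 75/19.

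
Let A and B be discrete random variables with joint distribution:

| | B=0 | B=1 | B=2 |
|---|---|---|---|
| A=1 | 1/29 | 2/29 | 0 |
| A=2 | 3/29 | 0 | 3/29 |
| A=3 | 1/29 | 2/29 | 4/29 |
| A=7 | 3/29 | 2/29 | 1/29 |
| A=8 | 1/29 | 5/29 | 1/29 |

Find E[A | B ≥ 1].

P(B ≥ 1) = 20/29.
Summing A·P(A=x,B=y) over the conditioning event gives 95/29.
E[A | B ≥ 1] = (95/29) / (20/29) = 19/4.

19/4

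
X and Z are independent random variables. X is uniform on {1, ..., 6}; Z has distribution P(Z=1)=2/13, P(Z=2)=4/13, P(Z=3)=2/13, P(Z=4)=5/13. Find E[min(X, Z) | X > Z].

50/21

P(X > Z) = 7/13.
Summing min(X,Z)·P(x,y) over outcomes with X > Z gives 50/39.
E[min(X, Z) | X > Z] = (50/39) / (7/13) = 50/21.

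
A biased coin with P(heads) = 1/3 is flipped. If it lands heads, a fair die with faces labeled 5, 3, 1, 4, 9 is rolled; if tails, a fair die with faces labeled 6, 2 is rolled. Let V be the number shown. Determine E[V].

62/15

E[V | heads] = (5+3+1+4+9)/5 = 22/5.
E[V | tails] = (6+2)/2 = 4.
By the law of total expectation,
E[V] = (1/3)·(22/5) + (2/3)·(4) = 62/15.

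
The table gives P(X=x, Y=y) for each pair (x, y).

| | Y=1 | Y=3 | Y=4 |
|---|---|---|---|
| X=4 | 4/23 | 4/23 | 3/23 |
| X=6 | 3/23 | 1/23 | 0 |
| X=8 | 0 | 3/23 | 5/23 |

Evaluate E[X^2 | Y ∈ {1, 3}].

P(Y ∈ {1, 3}) = 15/23.
Σ X^2·P over the event = 16·(4/23) + 16·(4/23) + 36·(3/23) + 36·(1/23) + 64·(3/23) = 464/23.
E[X^2 | Y ∈ {1, 3}] = (464/23) / (15/23) = 464/15.

464/15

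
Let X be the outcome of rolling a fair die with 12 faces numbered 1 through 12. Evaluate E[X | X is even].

7

Given X is even, X is equally likely to be any of {2, 4, 6, 8, 10, 12}.
E[X | X is even] = (2 + 4 + 6 + 8 + 10 + 12) / 6 = 7.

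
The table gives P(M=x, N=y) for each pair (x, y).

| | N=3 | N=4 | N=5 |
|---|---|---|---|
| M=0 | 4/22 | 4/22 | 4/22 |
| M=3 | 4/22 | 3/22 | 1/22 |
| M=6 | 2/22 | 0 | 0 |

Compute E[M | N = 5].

P(N = 5) = 5/22.
Summing M·P(M=x,N=y) over the conditioning event gives 3/22.
E[M | N = 5] = (3/22) / (5/22) = 3/5.

3/5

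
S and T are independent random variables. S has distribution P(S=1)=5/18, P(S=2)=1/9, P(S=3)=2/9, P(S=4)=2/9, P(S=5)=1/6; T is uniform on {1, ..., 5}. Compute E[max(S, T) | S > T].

4

P(S > T) = 17/45.
Summing max(S,T)·P(x,y) over outcomes with S > T gives 68/45.
E[max(S, T) | S > T] = (68/45) / (17/45) = 4.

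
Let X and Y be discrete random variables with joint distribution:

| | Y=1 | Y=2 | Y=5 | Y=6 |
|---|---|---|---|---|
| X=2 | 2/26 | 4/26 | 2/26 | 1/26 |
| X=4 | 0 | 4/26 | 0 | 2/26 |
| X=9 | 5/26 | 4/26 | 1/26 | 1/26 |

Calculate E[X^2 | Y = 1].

59

P(Y = 1) = 7/26.
Σ X^2·P over the event = 4·(2/26) + 81·(5/26) = 413/26.
E[X^2 | Y = 1] = (413/26) / (7/26) = 59.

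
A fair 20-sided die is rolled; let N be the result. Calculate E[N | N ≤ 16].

P(N ≤ 16) = 4/5.
E[N | N ≤ 16] = (34/5) / (4/5) = 17/2.

17/2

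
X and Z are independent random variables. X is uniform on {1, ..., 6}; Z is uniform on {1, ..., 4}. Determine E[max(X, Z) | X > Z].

32/7

P(X > Z) = 7/12.
Summing max(X,Z)·P(x,y) over outcomes with X > Z gives 8/3.
E[max(X, Z) | X > Z] = (8/3) / (7/12) = 32/7.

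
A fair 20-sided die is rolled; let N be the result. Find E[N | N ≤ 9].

Given N ≤ 9, N is equally likely to be any of {1, 2, 3, 4, 5, 6, 7, 8, 9}.
E[N | N ≤ 9] = (1 + 2 + 3 + 4 + 5 + 6 + 7 + 8 + 9) / 9 = 5.

5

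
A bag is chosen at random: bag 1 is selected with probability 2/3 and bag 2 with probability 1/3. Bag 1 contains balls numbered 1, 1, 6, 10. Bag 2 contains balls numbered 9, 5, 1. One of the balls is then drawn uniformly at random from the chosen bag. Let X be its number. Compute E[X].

E[X | bag 1] = (1+1+6+10)/4 = 9/2.
E[X | bag 2] = (9+5+1)/3 = 5.
By the law of total expectation,
E[X] = (2/3)·(9/2) + (1/3)·(5) = 14/3.

14/3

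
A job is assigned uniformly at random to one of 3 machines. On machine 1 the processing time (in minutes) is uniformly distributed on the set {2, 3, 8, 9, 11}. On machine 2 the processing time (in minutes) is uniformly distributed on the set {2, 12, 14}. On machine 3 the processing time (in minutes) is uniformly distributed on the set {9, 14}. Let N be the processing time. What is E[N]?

823/90

E[N | machine 1] = (2+3+8+9+11)/5 = 33/5.
E[N | machine 2] = (2+12+14)/3 = 28/3.
E[N | machine 3] = (9+14)/2 = 23/2.
By the law of total expectation,
E[N] = (1/3)·(33/5) + (1/3)·(28/3) + (1/3)·(23/2) = 823/90.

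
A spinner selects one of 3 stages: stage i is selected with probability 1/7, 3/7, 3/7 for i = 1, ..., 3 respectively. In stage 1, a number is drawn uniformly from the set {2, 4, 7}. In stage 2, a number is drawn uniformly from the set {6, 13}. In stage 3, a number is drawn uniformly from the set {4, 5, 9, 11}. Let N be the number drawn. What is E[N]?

E[N | stage 1] = (2+4+7)/3 = 13/3.
E[N | stage 2] = (6+13)/2 = 19/2.
E[N | stage 3] = (4+5+9+11)/4 = 29/4.
By the law of total expectation,
E[N] = (1/7)·(13/3) + (3/7)·(19/2) + (3/7)·(29/4) = 655/84.

655/84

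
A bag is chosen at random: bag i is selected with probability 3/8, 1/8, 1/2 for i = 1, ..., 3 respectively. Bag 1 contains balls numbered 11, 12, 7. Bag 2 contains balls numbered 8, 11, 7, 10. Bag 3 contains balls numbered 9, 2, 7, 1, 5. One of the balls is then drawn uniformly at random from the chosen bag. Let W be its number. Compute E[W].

291/40

E[W | bag 1] = (11+12+7)/3 = 10.
E[W | bag 2] = (8+11+7+10)/4 = 9.
E[W | bag 3] = (9+2+7+1+5)/5 = 24/5.
E[W] = (3/8)·(10) + (1/8)·(9) + (1/2)·(24/5) = 291/40.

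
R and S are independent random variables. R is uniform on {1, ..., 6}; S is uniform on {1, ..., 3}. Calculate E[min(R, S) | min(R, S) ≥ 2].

12/5

Outcomes with min(R, S) ≥ 2: (2,2), (2,3), (3,2), (3,3), (4,2), (4,3), (5,2), (5,3), (6,2), (6,3), each with probability 1/18.
E[min(R, S) | min(R, S) ≥ 2] = (2 + 2 + 2 + 3 + 2 + 3 + 2 + 3 + 2 + 3) / 10 = 12/5.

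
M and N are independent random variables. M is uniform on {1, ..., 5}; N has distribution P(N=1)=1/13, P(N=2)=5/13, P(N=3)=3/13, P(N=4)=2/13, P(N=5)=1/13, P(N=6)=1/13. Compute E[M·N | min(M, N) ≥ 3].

P(min(M, N) ≥ 3) = 21/65.
Summing MN·P(x,y) over outcomes with min(M, N) ≥ 3 gives 336/65.
E[M·N | min(M, N) ≥ 3] = (336/65) / (21/65) = 16.

16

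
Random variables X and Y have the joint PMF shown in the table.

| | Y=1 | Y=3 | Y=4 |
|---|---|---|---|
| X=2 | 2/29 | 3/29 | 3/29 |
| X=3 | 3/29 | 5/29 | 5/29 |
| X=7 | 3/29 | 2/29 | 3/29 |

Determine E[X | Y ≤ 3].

23/6

P(Y ≤ 3) = 18/29.
Σ X·P over the event = 2·(2/29) + 2·(3/29) + 3·(3/29) + 3·(5/29) + 7·(3/29) + 7·(2/29) = 69/29.
E[X | Y ≤ 3] = (69/29) / (18/29) = 23/6.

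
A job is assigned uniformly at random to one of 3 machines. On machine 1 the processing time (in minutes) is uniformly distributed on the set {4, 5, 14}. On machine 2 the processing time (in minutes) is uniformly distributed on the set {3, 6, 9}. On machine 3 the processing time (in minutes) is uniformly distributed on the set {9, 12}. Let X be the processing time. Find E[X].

E[X | machine 1] = (4+5+14)/3 = 23/3.
E[X | machine 2] = (3+6+9)/3 = 6.
E[X | machine 3] = (9+12)/2 = 21/2.
By the law of total expectation,
E[X] = (1/3)·(23/3) + (1/3)·(6) + (1/3)·(21/2) = 145/18.

145/18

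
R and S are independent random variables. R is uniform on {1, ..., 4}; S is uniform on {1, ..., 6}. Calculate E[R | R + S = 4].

2

Outcomes with R + S = 4: (1,3), (2,2), (3,1), each with probability 1/24.
E[R | R + S = 4] = (1 + 2 + 3) / 3 = 2.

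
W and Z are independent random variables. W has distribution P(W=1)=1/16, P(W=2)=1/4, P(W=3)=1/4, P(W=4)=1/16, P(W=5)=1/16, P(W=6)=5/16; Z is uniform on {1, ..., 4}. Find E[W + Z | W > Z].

266/39

P(W > Z) = 39/64.
Summing (W+Z)·P(x,y) over outcomes with W > Z gives 133/32.
E[W + Z | W > Z] = (133/32) / (39/64) = 266/39.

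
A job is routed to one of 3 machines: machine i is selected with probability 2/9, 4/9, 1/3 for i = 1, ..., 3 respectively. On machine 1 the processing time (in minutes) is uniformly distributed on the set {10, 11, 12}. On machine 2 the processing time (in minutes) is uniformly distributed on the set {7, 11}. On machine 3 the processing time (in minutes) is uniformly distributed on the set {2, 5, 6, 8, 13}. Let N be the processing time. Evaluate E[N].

E[N | machine 1] = (10+11+12)/3 = 11.
E[N | machine 2] = (7+11)/2 = 9.
E[N | machine 3] = (2+5+6+8+13)/5 = 34/5.
E[N] = (2/9)·(11) + (4/9)·(9) + (1/3)·(34/5) = 392/45.

392/45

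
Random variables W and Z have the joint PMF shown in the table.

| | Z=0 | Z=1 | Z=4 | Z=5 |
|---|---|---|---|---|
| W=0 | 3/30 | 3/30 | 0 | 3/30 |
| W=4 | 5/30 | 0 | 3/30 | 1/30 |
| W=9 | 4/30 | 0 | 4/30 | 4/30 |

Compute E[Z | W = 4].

17/9

P(W = 4) = 3/10.
Σ Z·P over the event = 0·(5/30) + 4·(3/30) + 5·(1/30) = 17/30.
E[Z | W = 4] = (17/30) / (3/10) = 17/9.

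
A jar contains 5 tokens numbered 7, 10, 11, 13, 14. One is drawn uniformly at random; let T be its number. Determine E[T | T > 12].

27/2

P(T > 12) = 2/5.
Σ over the event: 13·1/5 + 14·1/5 = 27/5.
E[T | T > 12] = (27/5) / (2/5) = 27/2.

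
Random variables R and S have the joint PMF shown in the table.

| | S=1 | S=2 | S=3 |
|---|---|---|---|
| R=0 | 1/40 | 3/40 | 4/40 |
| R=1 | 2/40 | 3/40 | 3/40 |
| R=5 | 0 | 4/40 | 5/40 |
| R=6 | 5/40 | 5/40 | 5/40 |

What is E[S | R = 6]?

2

P(R = 6) = 3/8.
Summing S·P(R=x,S=y) over the conditioning event gives 3/4.
E[S | R = 6] = (3/4) / (3/8) = 2.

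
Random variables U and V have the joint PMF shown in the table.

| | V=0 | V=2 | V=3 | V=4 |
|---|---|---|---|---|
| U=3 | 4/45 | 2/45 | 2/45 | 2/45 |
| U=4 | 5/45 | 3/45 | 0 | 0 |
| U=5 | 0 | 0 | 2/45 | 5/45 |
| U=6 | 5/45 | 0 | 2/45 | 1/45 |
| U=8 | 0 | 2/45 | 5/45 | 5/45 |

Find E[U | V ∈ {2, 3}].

17/3

P(V ∈ {2, 3}) = 2/5.
Summing U·P(U=x,V=y) over the conditioning event gives 34/15.
E[U | V ∈ {2, 3}] = (34/15) / (2/5) = 17/3.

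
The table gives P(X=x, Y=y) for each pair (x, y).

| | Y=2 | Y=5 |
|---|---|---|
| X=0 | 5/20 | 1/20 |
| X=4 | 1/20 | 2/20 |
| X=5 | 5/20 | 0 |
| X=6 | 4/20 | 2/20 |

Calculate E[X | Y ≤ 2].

53/15

P(Y ≤ 2) = 3/4.
Σ X·P over the event = 0·(5/20) + 4·(1/20) + 5·(5/20) + 6·(4/20) = 53/20.
E[X | Y ≤ 2] = (53/20) / (3/4) = 53/15.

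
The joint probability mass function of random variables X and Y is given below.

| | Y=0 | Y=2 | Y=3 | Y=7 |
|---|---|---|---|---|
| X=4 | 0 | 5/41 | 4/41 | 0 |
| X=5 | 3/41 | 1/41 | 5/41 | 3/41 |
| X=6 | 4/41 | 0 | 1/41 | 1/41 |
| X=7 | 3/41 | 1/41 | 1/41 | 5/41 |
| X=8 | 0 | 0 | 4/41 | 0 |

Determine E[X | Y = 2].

32/7

P(Y = 2) = 7/41.
Σ X·P over the event = 4·(5/41) + 5·(1/41) + 7·(1/41) = 32/41.
E[X | Y = 2] = (32/41) / (7/41) = 32/7.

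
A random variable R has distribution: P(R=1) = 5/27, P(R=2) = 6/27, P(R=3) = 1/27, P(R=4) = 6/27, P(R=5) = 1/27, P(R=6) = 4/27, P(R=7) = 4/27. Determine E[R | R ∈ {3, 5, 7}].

6

P(R ∈ {3, 5, 7}) = 2/9.
Σ over the event: 3·1/27 + 5·1/27 + 7·4/27 = 4/3.
E[R | R ∈ {3, 5, 7}] = (4/3) / (2/9) = 6.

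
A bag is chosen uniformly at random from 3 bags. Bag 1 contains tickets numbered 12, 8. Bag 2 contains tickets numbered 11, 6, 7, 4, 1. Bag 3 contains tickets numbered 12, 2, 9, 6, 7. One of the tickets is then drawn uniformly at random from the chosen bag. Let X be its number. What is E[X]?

23/3

E[X | bag 1] = (12+8)/2 = 10.
E[X | bag 2] = (11+6+7+4+1)/5 = 29/5.
E[X | bag 3] = (12+2+9+6+7)/5 = 36/5.
E[X] = (1/3)·(10) + (1/3)·(29/5) + (1/3)·(36/5) = 23/3.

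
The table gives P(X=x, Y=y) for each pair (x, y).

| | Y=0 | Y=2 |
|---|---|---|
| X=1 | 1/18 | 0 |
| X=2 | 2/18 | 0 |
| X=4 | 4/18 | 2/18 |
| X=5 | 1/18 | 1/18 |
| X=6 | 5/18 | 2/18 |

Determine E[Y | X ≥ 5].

P(X ≥ 5) = 1/2.
Σ Y·P over the event = 0·(1/18) + 2·(1/18) + 0·(5/18) + 2·(2/18) = 1/3.
E[Y | X ≥ 5] = (1/3) / (1/2) = 2/3.

2/3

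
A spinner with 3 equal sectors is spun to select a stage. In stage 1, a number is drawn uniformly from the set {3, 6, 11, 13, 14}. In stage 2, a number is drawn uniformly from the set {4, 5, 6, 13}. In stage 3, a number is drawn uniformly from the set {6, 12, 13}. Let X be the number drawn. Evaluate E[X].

401/45

E[X | stage 1] = (3+6+11+13+14)/5 = 47/5.
E[X | stage 2] = (4+5+6+13)/4 = 7.
E[X | stage 3] = (6+12+13)/3 = 31/3.
E[X] = (1/3)·(47/5) + (1/3)·(7) + (1/3)·(31/3) = 401/45.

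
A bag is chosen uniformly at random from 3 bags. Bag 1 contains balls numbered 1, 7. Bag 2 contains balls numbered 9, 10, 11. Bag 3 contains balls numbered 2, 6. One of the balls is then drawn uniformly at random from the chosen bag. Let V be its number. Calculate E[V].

E[V | bag 1] = (1+7)/2 = 4.
E[V | bag 2] = (9+10+11)/3 = 10.
E[V | bag 3] = (2+6)/2 = 4.
By the law of total expectation,
E[V] = (1/3)·(4) + (1/3)·(10) + (1/3)·(4) = 6.

6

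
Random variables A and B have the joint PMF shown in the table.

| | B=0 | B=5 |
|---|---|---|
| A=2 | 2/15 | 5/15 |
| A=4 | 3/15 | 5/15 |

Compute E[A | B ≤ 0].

P(B ≤ 0) = 1/3.
Σ A·P over the event = 2·(2/15) + 4·(3/15) = 16/15.
E[A | B ≤ 0] = (16/15) / (1/3) = 16/5.

16/5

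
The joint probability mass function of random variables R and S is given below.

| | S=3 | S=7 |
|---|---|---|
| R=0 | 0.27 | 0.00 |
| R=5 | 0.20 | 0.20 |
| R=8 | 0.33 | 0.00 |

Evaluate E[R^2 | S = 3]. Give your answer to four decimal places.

32.6500

P(S = 3) = 0.80.
Σ R^2·P over the event = 0·(0.27) + 25·(0.20) + 64·(0.33) = 26.12.
E[R^2 | S = 3] = (26.12) / (0.80) = 32.6500.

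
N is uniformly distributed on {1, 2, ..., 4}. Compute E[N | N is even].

3

Given N is even, N is equally likely to be any of {2, 4}.
E[N | N is even] = (2 + 4) / 2 = 3.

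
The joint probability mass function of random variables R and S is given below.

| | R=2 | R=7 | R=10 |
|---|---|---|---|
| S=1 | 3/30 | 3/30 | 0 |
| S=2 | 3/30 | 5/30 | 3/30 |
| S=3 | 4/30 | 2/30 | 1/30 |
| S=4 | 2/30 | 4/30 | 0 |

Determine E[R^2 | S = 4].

34

P(S = 4) = 1/5.
Σ R^2·P over the event = 4·(2/30) + 49·(4/30) = 34/5.
E[R^2 | S = 4] = (34/5) / (1/5) = 34.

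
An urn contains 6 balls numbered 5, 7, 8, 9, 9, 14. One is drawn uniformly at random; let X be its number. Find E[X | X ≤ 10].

P(X ≤ 10) = 5/6.
Σ over the event: 5·1/6 + 7·1/6 + 8·1/6 + 9·1/3 = 19/3.
E[X | X ≤ 10] = (19/3) / (5/6) = 38/5.

38/5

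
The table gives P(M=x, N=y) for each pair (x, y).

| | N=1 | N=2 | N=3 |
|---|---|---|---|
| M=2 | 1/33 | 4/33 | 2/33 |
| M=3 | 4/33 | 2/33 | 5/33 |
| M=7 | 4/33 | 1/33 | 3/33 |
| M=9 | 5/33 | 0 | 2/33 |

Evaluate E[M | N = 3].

P(N = 3) = 4/11.
Σ M·P over the event = 2·(2/33) + 3·(5/33) + 7·(3/33) + 9·(2/33) = 58/33.
E[M | N = 3] = (58/33) / (4/11) = 29/6.

29/6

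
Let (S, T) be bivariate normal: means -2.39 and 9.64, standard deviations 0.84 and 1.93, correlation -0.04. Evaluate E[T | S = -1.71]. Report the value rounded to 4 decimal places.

The regression of T on S has slope ρ·σ_T/σ_S and passes through (μ_S, μ_T).
E[T | S=-1.71] = 9.64 + (-0.04)·(1.93/0.84)·(-1.71 − (-2.39)) = 9.64 + (-0.091905)·(0.68) = 9.5775.

9.5775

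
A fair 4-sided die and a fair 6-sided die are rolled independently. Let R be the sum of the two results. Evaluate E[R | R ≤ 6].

32/7

P(R ≤ 6) = 7/12.
Σ over the event: 2·1/24 + 3·1/12 + 4·1/8 + 5·1/6 + 6·1/6 = 8/3.
E[R | R ≤ 6] = (8/3) / (7/12) = 32/7.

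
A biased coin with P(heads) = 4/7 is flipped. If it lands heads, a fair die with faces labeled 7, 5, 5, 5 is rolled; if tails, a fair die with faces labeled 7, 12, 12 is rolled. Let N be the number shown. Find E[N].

E[N | heads] = (7+5+5+5)/4 = 11/2.
E[N | tails] = (7+12+12)/3 = 31/3.
By the law of total expectation,
E[N] = (4/7)·(11/2) + (3/7)·(31/3) = 53/7.

53/7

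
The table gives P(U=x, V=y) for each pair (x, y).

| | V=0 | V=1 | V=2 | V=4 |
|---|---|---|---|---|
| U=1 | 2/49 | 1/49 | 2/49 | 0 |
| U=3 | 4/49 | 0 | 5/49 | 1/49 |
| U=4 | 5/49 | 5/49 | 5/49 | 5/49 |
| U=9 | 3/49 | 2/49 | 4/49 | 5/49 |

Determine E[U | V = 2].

P(V = 2) = 16/49.
Σ U·P over the event = 1·(2/49) + 3·(5/49) + 4·(5/49) + 9·(4/49) = 73/49.
E[U | V = 2] = (73/49) / (16/49) = 73/16.

73/16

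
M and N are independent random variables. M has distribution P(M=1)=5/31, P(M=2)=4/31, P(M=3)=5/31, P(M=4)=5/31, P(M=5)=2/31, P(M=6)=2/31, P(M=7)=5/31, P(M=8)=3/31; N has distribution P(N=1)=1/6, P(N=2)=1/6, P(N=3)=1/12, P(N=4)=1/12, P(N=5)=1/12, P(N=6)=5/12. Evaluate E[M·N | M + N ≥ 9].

534/19

P(M + N ≥ 9) = 57/124.
Summing MN·P(x,y) over outcomes with M + N ≥ 9 gives 801/62.
E[M·N | M + N ≥ 9] = (801/62) / (57/124) = 534/19.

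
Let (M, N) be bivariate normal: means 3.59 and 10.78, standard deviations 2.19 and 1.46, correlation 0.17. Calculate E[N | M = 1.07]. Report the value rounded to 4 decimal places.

E[N | M=x] = μ_N + ρ(σ_N/σ_M)(x − μ_M) for jointly normal variables.
E[N | M=1.07] = 10.78 + (0.17)·(1.46/2.19)·(1.07 − (3.59)) = 10.78 + (0.11333)·(-2.52) = 10.4944.

10.4944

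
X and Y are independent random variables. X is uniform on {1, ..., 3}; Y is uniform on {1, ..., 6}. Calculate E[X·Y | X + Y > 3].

121/15

P(X + Y > 3) = 5/6.
Summing XY·P(x,y) over outcomes with X + Y > 3 gives 121/18.
E[X·Y | X + Y > 3] = (121/18) / (5/6) = 121/15.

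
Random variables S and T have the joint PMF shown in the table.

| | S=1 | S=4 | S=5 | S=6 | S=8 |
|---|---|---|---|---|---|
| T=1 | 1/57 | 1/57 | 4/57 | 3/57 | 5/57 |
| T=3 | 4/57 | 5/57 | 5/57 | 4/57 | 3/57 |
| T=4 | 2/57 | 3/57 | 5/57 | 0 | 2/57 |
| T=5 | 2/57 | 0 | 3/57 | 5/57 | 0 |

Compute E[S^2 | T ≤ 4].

1393/47

P(T ≤ 4) = 47/57.
Summing S^2·P(S=x,T=y) over the conditioning event gives 1393/57.
E[S^2 | T ≤ 4] = (1393/57) / (47/57) = 1393/47.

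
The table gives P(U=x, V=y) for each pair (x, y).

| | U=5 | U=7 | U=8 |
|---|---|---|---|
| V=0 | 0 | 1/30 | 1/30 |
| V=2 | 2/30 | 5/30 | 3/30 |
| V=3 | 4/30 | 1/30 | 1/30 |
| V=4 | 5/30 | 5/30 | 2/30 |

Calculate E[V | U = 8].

P(U = 8) = 7/30.
Σ V·P over the event = 0·(1/30) + 2·(3/30) + 3·(1/30) + 4·(2/30) = 17/30.
E[V | U = 8] = (17/30) / (7/30) = 17/7.

17/7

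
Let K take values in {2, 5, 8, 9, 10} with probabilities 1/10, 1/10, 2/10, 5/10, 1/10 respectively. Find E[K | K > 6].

71/8

P(K > 6) = 4/5.
Σ over the event: 8·1/5 + 9·1/2 + 10·1/10 = 71/10.
E[K | K > 6] = (71/10) / (4/5) = 71/8.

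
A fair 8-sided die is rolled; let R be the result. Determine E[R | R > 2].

Given R > 2, R is equally likely to be any of {3, 4, 5, 6, 7, 8}.
E[R | R > 2] = (3 + 4 + 5 + 6 + 7 + 8) / 6 = 11/2.

11/2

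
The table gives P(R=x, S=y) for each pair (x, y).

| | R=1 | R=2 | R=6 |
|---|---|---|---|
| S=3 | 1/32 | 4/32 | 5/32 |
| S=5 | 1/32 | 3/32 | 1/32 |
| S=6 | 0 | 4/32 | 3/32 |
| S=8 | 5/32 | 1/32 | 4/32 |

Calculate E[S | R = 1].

48/7

P(R = 1) = 7/32.
Σ S·P over the event = 3·(1/32) + 5·(1/32) + 8·(5/32) = 3/2.
E[S | R = 1] = (3/2) / (7/32) = 48/7.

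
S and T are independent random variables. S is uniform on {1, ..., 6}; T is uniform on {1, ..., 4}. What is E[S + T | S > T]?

47/7

P(S > T) = 7/12.
Summing (S+T)·P(x,y) over outcomes with S > T gives 47/12.
E[S + T | S > T] = (47/12) / (7/12) = 47/7.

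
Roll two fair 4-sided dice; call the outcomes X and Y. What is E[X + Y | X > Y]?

5

P(X > Y) = 3/8.
Summing (X+Y)·P(x,y) over outcomes with X > Y gives 15/8.
E[X + Y | X > Y] = (15/8) / (3/8) = 5.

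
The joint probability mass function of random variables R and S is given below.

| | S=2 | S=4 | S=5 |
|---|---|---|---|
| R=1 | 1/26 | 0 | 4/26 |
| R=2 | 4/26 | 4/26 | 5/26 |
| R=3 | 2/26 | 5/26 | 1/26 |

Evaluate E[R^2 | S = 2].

5

P(S = 2) = 7/26.
Σ R^2·P over the event = 1·(1/26) + 4·(4/26) + 9·(2/26) = 35/26.
E[R^2 | S = 2] = (35/26) / (7/26) = 5.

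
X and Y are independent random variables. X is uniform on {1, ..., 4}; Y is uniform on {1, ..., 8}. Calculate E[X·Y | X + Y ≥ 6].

325/22

P(X + Y ≥ 6) = 11/16.
Summing XY·P(x,y) over outcomes with X + Y ≥ 6 gives 325/32.
E[X·Y | X + Y ≥ 6] = (325/32) / (11/16) = 325/22.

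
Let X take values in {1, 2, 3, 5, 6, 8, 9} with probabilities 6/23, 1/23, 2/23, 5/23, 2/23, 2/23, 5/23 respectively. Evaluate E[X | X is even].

P(X is even) = 5/23.
Σ over the event: 2·1/23 + 6·2/23 + 8·2/23 = 30/23.
E[X | X is even] = (30/23) / (5/23) = 6.

6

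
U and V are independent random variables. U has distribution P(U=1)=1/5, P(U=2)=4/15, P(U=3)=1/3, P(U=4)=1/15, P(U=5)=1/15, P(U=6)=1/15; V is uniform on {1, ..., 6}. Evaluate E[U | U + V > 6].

P(U + V > 6) = 41/90.
Summing U·P(x,y) over outcomes with U + V > 6 gives 47/30.
E[U | U + V > 6] = (47/30) / (41/90) = 141/41.

141/41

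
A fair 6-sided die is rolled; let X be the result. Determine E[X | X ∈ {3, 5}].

4

P(X ∈ {3, 5}) = 1/3.
Σ over the event: 3·1/6 + 5·1/6 = 4/3.
E[X | X ∈ {3, 5}] = (4/3) / (1/3) = 4.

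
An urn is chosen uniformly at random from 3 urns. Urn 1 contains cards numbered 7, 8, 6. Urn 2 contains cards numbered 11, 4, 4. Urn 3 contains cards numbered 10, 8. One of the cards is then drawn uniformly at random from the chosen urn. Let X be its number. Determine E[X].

E[X | urn 1] = (7+8+6)/3 = 7.
E[X | urn 2] = (11+4+4)/3 = 19/3.
E[X | urn 3] = (10+8)/2 = 9.
By the law of total expectation,
E[X] = (1/3)·(7) + (1/3)·(19/3) + (1/3)·(9) = 67/9.

67/9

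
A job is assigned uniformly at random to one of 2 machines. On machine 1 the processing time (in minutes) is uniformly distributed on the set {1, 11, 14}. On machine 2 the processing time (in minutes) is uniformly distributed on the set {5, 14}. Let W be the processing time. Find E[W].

109/12

E[W | machine 1] = (1+11+14)/3 = 26/3.
E[W | machine 2] = (5+14)/2 = 19/2.
E[W] = (1/2)·(26/3) + (1/2)·(19/2) = 109/12.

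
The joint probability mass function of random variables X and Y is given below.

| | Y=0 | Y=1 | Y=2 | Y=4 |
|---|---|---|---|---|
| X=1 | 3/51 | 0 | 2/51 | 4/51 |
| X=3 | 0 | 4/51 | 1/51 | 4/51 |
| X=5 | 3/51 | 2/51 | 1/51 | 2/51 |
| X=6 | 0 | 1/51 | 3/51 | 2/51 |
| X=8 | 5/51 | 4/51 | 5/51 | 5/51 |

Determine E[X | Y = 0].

P(Y = 0) = 11/51.
Σ X·P over the event = 1·(3/51) + 5·(3/51) + 8·(5/51) = 58/51.
E[X | Y = 0] = (58/51) / (11/51) = 58/11.

58/11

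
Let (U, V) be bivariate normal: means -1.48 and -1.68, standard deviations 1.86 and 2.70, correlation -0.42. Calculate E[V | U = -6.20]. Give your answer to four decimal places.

E[V | U=x] = μ_V + ρ(σ_V/σ_U)(x − μ_U) for jointly normal variables.
E[V | U=-6.20] = -1.68 + (-0.42)·(2.70/1.86)·(-6.20 − (-1.48)) = -1.68 + (-0.60968)·(-4.72) = 1.1977.

1.1977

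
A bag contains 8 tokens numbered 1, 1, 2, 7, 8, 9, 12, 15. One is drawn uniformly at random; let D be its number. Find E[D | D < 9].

19/5

P(D < 9) = 5/8.
Σ over the event: 1·1/4 + 2·1/8 + 7·1/8 + 8·1/8 = 19/8.
E[D | D < 9] = (19/8) / (5/8) = 19/5.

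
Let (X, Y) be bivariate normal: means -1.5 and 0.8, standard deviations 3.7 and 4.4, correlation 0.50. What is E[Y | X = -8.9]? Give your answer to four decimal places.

E[Y | X=x] = μ_Y + ρ(σ_Y/σ_X)(x − μ_X) for jointly normal variables.
E[Y | X=-8.9] = 0.8 + (0.50)·(4.4/3.7)·(-8.9 − (-1.5)) = 0.8 + (0.59459)·(-7.4) = -3.6000.

-3.6000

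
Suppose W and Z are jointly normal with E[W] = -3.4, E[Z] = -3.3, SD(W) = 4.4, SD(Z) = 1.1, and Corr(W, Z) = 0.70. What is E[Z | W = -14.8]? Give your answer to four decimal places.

E[Z | W=x] = μ_Z + ρ(σ_Z/σ_W)(x − μ_W) for jointly normal variables.
E[Z | W=-14.8] = -3.3 + (0.70)·(1.1/4.4)·(-14.8 − (-3.4)) = -3.3 + (0.175)·(-11.4) = -5.2950.

-5.2950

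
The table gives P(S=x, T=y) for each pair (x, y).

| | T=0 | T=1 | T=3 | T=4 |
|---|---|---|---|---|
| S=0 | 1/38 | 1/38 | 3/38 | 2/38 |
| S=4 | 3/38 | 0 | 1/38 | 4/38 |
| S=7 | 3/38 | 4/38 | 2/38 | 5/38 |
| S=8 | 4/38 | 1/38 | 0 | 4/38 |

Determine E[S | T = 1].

P(T = 1) = 3/19.
Σ S·P over the event = 0·(1/38) + 7·(4/38) + 8·(1/38) = 18/19.
E[S | T = 1] = (18/19) / (3/19) = 6.

6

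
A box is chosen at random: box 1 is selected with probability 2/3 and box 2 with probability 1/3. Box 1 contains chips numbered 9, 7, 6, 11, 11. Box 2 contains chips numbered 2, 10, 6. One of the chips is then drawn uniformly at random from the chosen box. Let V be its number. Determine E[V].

E[V | box 1] = (9+7+6+11+11)/5 = 44/5.
E[V | box 2] = (2+10+6)/3 = 6.
E[V] = (2/3)·(44/5) + (1/3)·(6) = 118/15.

118/15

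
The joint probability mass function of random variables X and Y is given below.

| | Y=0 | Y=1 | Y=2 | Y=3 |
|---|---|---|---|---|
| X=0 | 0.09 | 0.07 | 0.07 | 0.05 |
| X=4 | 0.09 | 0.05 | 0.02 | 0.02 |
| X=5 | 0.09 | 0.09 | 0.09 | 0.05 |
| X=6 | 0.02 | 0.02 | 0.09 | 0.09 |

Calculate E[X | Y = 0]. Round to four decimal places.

3.2069

P(Y = 0) = 0.29.
Σ X·P over the event = 0·(0.09) + 4·(0.09) + 5·(0.09) + 6·(0.02) = 0.93.
E[X | Y = 0] = (0.93) / (0.29) = 3.2069.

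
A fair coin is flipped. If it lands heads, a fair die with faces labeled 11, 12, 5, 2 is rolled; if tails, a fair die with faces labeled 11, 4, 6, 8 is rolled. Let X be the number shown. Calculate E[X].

59/8

E[X | heads] = (11+12+5+2)/4 = 15/2.
E[X | tails] = (11+4+6+8)/4 = 29/4.
By the law of total expectation,
E[X] = (1/2)·(15/2) + (1/2)·(29/4) = 59/8.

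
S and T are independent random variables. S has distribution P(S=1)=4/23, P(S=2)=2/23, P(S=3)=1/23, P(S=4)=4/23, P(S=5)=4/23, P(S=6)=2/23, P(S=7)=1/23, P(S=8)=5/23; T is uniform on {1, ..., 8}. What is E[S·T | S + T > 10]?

P(S + T > 10) = 8/23.
Summing ST·P(x,y) over outcomes with S + T > 10 gives 1263/92.
E[S·T | S + T > 10] = (1263/92) / (8/23) = 1263/32.

1263/32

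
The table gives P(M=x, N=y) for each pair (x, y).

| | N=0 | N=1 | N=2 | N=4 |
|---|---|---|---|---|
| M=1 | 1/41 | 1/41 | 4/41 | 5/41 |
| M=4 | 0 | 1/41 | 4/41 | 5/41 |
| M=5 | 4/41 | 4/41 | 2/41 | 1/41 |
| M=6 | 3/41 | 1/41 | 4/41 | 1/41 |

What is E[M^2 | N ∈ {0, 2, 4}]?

617/34

P(N ∈ {0, 2, 4}) = 34/41.
Summing M^2·P(M=x,N=y) over the conditioning event gives 617/41.
E[M^2 | N ∈ {0, 2, 4}] = (617/41) / (34/41) = 617/34.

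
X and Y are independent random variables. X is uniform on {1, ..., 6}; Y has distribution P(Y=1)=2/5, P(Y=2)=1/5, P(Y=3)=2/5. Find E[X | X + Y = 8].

P(X + Y = 8) = 1/10.
Summing X·P(x,y) over outcomes with X + Y = 8 gives 8/15.
E[X | X + Y = 8] = (8/15) / (1/10) = 16/3.

16/3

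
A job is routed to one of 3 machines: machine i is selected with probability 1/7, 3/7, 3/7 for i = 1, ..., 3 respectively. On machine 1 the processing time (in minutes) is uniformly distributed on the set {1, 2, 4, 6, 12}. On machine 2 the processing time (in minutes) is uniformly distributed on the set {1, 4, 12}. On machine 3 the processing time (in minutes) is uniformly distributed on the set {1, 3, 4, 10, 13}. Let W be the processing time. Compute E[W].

E[W | machine 1] = (1+2+4+6+12)/5 = 5.
E[W | machine 2] = (1+4+12)/3 = 17/3.
E[W | machine 3] = (1+3+4+10+13)/5 = 31/5.
By the law of total expectation,
E[W] = (1/7)·(5) + (3/7)·(17/3) + (3/7)·(31/5) = 29/5.

29/5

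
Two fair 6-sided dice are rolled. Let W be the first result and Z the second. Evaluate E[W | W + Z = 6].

3

Outcomes with W + Z = 6: (1,5), (2,4), (3,3), (4,2), (5,1), each with probability 1/36.
E[W | W + Z = 6] = (1 + 2 + 3 + 4 + 5) / 5 = 3.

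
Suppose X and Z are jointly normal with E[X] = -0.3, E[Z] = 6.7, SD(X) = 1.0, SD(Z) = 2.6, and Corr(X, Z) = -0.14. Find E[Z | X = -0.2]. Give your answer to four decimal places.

6.6636

E[Z | X=x] = μ_Z + ρ(σ_Z/σ_X)(x − μ_X) for jointly normal variables.
E[Z | X=-0.2] = 6.7 + (-0.14)·(2.6/1.0)·(-0.2 − (-0.3)) = 6.7 + (-0.364)·(0.1) = 6.6636.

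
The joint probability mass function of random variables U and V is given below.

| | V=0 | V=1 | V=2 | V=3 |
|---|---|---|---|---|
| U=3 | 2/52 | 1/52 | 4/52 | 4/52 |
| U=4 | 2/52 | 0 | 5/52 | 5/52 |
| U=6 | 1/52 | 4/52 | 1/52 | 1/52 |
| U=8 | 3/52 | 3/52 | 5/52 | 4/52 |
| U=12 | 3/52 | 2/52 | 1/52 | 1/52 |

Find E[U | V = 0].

80/11

P(V = 0) = 11/52.
Σ U·P over the event = 3·(2/52) + 4·(2/52) + 6·(1/52) + 8·(3/52) + 12·(3/52) = 20/13.
E[U | V = 0] = (20/13) / (11/52) = 80/11.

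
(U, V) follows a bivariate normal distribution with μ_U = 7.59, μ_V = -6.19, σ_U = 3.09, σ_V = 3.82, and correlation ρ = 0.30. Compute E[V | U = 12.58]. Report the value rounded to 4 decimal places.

The regression of V on U has slope ρ·σ_V/σ_U and passes through (μ_U, μ_V).
E[V | U=12.58] = -6.19 + (0.30)·(3.82/3.09)·(12.58 − (7.59)) = -6.19 + (0.370874)·(4.99) = -4.3393.

-4.3393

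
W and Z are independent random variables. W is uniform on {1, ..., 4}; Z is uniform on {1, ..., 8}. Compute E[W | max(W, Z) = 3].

12/5

P(max(W, Z) = 3) = 5/32.
Summing W·P(x,y) over outcomes with max(W, Z) = 3 gives 3/8.
E[W | max(W, Z) = 3] = (3/8) / (5/32) = 12/5.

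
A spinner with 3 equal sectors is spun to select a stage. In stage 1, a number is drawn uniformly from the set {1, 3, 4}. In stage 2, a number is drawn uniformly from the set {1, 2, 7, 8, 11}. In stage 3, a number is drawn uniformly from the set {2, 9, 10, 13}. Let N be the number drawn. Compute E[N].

509/90

E[N | stage 1] = (1+3+4)/3 = 8/3.
E[N | stage 2] = (1+2+7+8+11)/5 = 29/5.
E[N | stage 3] = (2+9+10+13)/4 = 17/2.
By the law of total expectation,
E[N] = (1/3)·(8/3) + (1/3)·(29/5) + (1/3)·(17/2) = 509/90.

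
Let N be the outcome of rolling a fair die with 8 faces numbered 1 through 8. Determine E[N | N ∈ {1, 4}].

P(N ∈ {1, 4}) = 1/4.
Σ over the event: 1·1/8 + 4·1/8 = 5/8.
E[N | N ∈ {1, 4}] = (5/8) / (1/4) = 5/2.

5/2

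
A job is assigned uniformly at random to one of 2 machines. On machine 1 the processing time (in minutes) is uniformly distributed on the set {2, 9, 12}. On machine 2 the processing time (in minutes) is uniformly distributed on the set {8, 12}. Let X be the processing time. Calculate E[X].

E[X | machine 1] = (2+9+12)/3 = 23/3.
E[X | machine 2] = (8+12)/2 = 10.
E[X] = (1/2)·(23/3) + (1/2)·(10) = 53/6.

53/6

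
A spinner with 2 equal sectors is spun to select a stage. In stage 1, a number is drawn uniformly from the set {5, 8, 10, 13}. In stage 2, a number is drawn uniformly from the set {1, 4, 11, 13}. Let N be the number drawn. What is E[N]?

E[N | stage 1] = (5+8+10+13)/4 = 9.
E[N | stage 2] = (1+4+11+13)/4 = 29/4.
E[N] = (1/2)·(9) + (1/2)·(29/4) = 65/8.

65/8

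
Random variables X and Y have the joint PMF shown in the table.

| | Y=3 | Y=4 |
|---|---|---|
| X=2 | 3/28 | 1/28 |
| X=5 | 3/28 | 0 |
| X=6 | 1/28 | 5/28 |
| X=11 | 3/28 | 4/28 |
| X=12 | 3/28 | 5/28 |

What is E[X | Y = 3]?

P(Y = 3) = 13/28.
Summing X·P(X=x,Y=y) over the conditioning event gives 24/7.
E[X | Y = 3] = (24/7) / (13/28) = 96/13.

96/13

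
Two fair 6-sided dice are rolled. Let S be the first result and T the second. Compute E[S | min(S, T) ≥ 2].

P(min(S, T) ≥ 2) = 25/36.
Summing S·P(x,y) over outcomes with min(S, T) ≥ 2 gives 25/9.
E[S | min(S, T) ≥ 2] = (25/9) / (25/36) = 4.

4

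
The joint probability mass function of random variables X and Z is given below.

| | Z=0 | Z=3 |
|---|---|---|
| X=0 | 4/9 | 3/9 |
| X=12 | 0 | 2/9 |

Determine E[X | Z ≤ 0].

0

P(Z ≤ 0) = 4/9.
Σ X·P over the event = 0·(4/9) = 0.
E[X | Z ≤ 0] = (0) / (4/9) = 0.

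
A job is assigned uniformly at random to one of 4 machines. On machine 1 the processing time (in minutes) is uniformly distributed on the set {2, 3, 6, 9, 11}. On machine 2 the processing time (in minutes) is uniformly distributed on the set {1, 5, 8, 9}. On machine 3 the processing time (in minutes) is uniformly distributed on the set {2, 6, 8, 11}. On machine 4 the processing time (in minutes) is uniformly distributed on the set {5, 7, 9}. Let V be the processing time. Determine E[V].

E[V | machine 1] = (2+3+6+9+11)/5 = 31/5.
E[V | machine 2] = (1+5+8+9)/4 = 23/4.
E[V | machine 3] = (2+6+8+11)/4 = 27/4.
E[V | machine 4] = (5+7+9)/3 = 7.
By the law of total expectation,
E[V] = (1/4)·(31/5) + (1/4)·(23/4) + (1/4)·(27/4) + (1/4)·(7) = 257/40.

257/40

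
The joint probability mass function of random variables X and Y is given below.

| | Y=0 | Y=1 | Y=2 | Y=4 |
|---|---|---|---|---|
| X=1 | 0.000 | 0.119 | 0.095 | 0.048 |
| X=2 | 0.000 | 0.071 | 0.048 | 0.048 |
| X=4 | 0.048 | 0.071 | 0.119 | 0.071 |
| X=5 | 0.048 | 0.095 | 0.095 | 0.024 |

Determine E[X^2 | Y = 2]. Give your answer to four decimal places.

12.7899

P(Y = 2) = 0.357.
Σ X^2·P over the event = 1·(0.095) + 4·(0.048) + 16·(0.119) + 25·(0.095) = 4.566.
E[X^2 | Y = 2] = (4.566) / (0.357) = 12.7899.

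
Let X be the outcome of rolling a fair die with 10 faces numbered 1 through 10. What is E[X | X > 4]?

Given X > 4, X is equally likely to be any of {5, 6, 7, 8, 9, 10}.
E[X | X > 4] = (5 + 6 + 7 + 8 + 9 + 10) / 6 = 15/2.

15/2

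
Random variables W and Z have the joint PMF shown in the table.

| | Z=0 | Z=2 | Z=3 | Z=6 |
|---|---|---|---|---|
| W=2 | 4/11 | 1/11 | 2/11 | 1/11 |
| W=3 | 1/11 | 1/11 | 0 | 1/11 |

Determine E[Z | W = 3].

P(W = 3) = 3/11.
Summing Z·P(W=x,Z=y) over the conditioning event gives 8/11.
E[Z | W = 3] = (8/11) / (3/11) = 8/3.

8/3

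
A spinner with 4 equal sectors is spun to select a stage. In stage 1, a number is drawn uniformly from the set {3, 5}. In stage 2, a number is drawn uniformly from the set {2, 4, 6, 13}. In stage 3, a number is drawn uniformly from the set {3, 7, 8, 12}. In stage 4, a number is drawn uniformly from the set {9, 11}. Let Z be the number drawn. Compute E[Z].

E[Z | stage 1] = (3+5)/2 = 4.
E[Z | stage 2] = (2+4+6+13)/4 = 25/4.
E[Z | stage 3] = (3+7+8+12)/4 = 15/2.
E[Z | stage 4] = (9+11)/2 = 10.
By the law of total expectation,
E[Z] = (1/4)·(4) + (1/4)·(25/4) + (1/4)·(15/2) + (1/4)·(10) = 111/16.

111/16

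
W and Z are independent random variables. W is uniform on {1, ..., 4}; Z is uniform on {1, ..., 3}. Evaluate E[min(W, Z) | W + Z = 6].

P(W + Z = 6) = 1/6.
Summing min(W,Z)·P(x,y) over outcomes with W + Z = 6 gives 5/12.
E[min(W, Z) | W + Z = 6] = (5/12) / (1/6) = 5/2.

5/2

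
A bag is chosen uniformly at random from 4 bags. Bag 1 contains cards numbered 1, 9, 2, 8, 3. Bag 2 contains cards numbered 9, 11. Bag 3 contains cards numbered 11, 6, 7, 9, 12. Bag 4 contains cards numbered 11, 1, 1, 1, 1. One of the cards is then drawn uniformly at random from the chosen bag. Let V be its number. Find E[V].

133/20

E[V | bag 1] = (1+9+2+8+3)/5 = 23/5.
E[V | bag 2] = (9+11)/2 = 10.
E[V | bag 3] = (11+6+7+9+12)/5 = 9.
E[V | bag 4] = (11+1+1+1+1)/5 = 3.
By the law of total expectation,
E[V] = (1/4)·(23/5) + (1/4)·(10) + (1/4)·(9) + (1/4)·(3) = 133/20.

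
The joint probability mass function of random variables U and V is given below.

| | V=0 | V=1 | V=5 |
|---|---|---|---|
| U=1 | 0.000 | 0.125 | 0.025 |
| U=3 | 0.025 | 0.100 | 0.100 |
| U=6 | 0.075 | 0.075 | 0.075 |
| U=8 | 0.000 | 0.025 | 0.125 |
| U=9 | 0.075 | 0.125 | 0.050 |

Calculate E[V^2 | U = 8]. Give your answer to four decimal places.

21.0000

P(U = 8) = 0.150.
Σ V^2·P over the event = 1·(0.025) + 25·(0.125) = 3.150.
E[V^2 | U = 8] = (3.150) / (0.150) = 21.0000.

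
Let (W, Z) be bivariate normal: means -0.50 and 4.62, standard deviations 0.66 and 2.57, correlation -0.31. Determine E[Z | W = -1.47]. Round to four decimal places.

For a bivariate normal, E[Z | W=x] = μ_Z + ρ·(σ_Z/σ_W)·(x − μ_W).
E[Z | W=-1.47] = 4.62 + (-0.31)·(2.57/0.66)·(-1.47 − (-0.50)) = 4.62 + (-1.2071)·(-0.97) = 5.7909.

5.7909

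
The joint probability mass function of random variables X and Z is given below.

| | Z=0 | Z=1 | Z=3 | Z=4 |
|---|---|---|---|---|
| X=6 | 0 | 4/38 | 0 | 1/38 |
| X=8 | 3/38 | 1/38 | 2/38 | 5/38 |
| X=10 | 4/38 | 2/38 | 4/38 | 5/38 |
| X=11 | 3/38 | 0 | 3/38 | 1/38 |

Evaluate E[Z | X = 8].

27/11

P(X = 8) = 11/38.
Σ Z·P over the event = 0·(3/38) + 1·(1/38) + 3·(2/38) + 4·(5/38) = 27/38.
E[Z | X = 8] = (27/38) / (11/38) = 27/11.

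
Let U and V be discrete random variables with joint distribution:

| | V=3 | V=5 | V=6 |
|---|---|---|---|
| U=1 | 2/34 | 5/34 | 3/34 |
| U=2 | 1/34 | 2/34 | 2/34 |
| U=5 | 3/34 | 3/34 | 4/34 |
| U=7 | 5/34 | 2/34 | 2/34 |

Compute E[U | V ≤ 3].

P(V ≤ 3) = 11/34.
Σ U·P over the event = 1·(2/34) + 2·(1/34) + 5·(3/34) + 7·(5/34) = 27/17.
E[U | V ≤ 3] = (27/17) / (11/34) = 54/11.

54/11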